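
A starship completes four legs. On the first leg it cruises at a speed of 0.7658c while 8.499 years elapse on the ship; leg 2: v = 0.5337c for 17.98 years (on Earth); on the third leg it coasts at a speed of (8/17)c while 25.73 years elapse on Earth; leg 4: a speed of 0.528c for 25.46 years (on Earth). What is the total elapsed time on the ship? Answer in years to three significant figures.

τ = 68.0 years

Leg 1: 8.499 years is already measured on the ship.
Leg 2: γ = 1/√(1 − 0.5337²) = 1/√0.7152 = 1.182; τ_2 = 17.98/1.182 = 15.21 years.
Leg 3: γ = 1/√(1 − (8/17)²) = 17/15 ≈ 1.133; τ_3 = 25.73/1.133 = 22.70 years.
Leg 4: γ = 1/√(1 − 0.528²) = 1/√0.7212 = 1.178; τ_4 = 25.46/1.178 = 21.62 years.
Total: 8.499 + 15.21 + 22.70 + 21.62 years.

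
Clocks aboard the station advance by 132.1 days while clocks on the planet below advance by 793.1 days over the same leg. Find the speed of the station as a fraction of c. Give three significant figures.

The proper time is measured aboard the station (both events occur at the station's location); Δt is measured on the planet below. γ = Δt/τ = 793.1/132.1 = 6.004.
β = √(1 − 1/γ²) = √(1 − 0.02774) = √0.9723

β = 0.986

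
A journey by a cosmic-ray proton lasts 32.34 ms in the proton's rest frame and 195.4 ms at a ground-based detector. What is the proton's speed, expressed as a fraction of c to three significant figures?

The proper time is measured in the proton's rest frame (both events occur at the proton's location); Δt is measured at a ground-based detector. γ = Δt/τ = 195.4/32.34 = 6.042.
β = √(1 − 1/γ²) = √(1 − 0.02739) = √0.9726

v = 0.986c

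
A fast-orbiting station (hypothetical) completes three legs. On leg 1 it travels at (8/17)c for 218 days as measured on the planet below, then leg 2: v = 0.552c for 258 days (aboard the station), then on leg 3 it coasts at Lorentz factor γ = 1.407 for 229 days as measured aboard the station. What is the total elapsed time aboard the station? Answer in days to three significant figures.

Leg 1: γ = 1/√(1 − (8/17)²) = 17/15 ≈ 1.133; τ_1 = 218/1.133 = 192.4 days.
Leg 2: 258 days is already measured aboard the station.
Leg 3: 229 days is already measured aboard the station.
Total: 192.4 + 258.0 + 229.0 days.

τ = 679 days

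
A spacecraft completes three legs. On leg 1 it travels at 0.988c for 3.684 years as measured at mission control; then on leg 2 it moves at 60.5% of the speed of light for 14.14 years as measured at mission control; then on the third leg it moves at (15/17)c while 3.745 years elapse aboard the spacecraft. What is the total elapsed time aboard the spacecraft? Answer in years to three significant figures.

Leg 1: γ = 1/√(1 − 0.988²) = 1/√0.02386 = 6.474; τ_1 = 3.684/6.474 = 0.5690 years.
Leg 2: β = 0.605; γ = 1/√(1 − 0.605²) = 1/√0.6340 = 1.256; τ_2 = 14.14/1.256 = 11.26 years.
Leg 3: 3.745 years is already measured aboard the spacecraft.
Total: 0.5690 + 11.26 + 3.745 years.

τ = 15.6 years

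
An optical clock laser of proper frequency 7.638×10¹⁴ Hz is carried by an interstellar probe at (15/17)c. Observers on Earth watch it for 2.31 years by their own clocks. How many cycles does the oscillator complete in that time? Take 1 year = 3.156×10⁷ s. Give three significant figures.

γ = 1/√(1 − (15/17)²) = 17/8 = 2.125
During 2.31 years of lab time, the oscillator's proper time advances by τ = Δt/γ = 2.31/2.125 = 1.087 years = 3.431×10⁷ s.
N = f × τ = 7.638×10¹⁴ × 3.431×10⁷ = 2.620×10²².

N = 2.62×10²²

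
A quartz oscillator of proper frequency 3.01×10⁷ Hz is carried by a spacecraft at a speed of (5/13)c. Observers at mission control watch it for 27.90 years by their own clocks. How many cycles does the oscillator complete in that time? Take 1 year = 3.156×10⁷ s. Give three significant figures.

N = 2.45×10¹⁶

γ = 1/√(1 − (5/13)²) = 13/12 ≈ 1.083
During 27.90 years of lab time, the oscillator's proper time advances by τ = Δt/γ = 27.90/1.083 = 25.75 years = 8.128×10⁸ s.
N = f × τ = 3.01×10⁷ × 8.128×10⁸ = 2.447×10¹⁶.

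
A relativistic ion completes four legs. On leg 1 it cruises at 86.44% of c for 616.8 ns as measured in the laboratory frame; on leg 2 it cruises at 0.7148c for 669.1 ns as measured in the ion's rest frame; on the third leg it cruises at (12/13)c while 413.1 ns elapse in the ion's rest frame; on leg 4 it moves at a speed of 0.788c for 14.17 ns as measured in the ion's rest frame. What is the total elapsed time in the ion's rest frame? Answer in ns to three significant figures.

τ = 1410 ns

Leg 1: β = 0.8644; γ = 1/√(1 − 0.8644²) = 1/√0.2528 = 1.989; τ_1 = 616.8/1.989 = 310.1 ns.
Leg 2: 669.1 ns is already measured in the ion's rest frame.
Leg 3: 413.1 ns is already measured in the ion's rest frame.
Leg 4: 14.17 ns is already measured in the ion's rest frame.
Total: 310.1 + 669.1 + 413.1 + 14.17 ns.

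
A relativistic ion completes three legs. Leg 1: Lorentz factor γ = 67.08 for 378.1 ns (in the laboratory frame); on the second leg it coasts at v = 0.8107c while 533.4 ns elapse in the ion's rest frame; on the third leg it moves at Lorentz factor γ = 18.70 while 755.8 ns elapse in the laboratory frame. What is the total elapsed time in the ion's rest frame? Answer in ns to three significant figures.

τ = 579 ns

Leg 1: γ = 67.08; τ_1 = 378.1/67.08 = 5.637 ns.
Leg 2: 533.4 ns is already measured in the ion's rest frame.
Leg 3: γ = 18.70; τ_3 = 755.8/18.70 = 40.42 ns.
Total: 5.637 + 533.4 + 40.42 ns.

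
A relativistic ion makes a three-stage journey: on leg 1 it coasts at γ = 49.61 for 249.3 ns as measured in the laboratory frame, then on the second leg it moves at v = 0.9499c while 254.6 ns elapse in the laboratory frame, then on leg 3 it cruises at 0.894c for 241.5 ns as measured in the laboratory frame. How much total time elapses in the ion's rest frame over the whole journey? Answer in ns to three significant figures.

τ = 193 ns

Leg 1: γ = 49.61; τ_1 = 249.3/49.61 = 5.025 ns.
Leg 2: γ = 1/√(1 − 0.9499²) = 1/√0.09769 = 3.199; τ_2 = 254.6/3.199 = 79.58 ns.
Leg 3: γ = 1/√(1 − 0.894²) = 1/√0.2008 = 2.232; τ_3 = 241.5/2.232 = 108.2 ns.
Total: 5.025 + 79.58 + 108.2 ns.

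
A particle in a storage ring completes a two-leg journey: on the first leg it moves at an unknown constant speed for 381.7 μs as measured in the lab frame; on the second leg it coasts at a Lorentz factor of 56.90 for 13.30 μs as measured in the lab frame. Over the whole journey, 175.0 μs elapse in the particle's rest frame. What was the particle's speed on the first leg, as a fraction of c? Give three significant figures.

Leg 1: speed unknown; τ_1 = 381.7/γ_1.
Leg 2: γ = 56.90; τ_2 = 13.30/56.90 = 0.2337 μs.
Total proper time: τ_1 + 0.2337 = 175.0, so τ_1 = 175.0 − 0.2337 = 174.8 μs.
γ_1 = 381.7/174.8 = 2.184; β = √(1 − 1/γ²) = √0.7904.

β = 0.889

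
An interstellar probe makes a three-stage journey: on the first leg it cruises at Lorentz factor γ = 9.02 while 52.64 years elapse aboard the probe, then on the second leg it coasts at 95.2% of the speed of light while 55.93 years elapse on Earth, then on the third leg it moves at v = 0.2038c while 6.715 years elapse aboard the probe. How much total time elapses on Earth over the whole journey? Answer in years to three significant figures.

Leg 1: γ = 9.02; Δt_1 = 9.020 × 52.64 = 474.8 years.
Leg 2: 55.93 years is already measured on Earth.
Leg 3: γ = 1/√(1 − 0.2038²) = 1/√0.9585 = 1.021; Δt_3 = 1.021 × 6.715 = 6.859 years.
Total: 474.8 + 55.93 + 6.859 years.

Δt = 538 years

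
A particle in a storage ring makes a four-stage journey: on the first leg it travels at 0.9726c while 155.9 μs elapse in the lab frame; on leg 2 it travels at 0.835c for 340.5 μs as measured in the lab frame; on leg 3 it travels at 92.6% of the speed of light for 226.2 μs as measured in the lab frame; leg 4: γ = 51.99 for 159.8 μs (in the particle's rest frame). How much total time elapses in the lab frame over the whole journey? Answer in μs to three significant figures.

Δt = 9030 μs

Leg 1: 155.9 μs is already measured in the lab frame.
Leg 2: 340.5 μs is already measured in the lab frame.
Leg 3: 226.2 μs is already measured in the lab frame.
Leg 4: γ = 51.99; Δt_4 = 51.99 × 159.8 = 8308 μs.
Total: 155.9 + 340.5 + 226.2 + 8308 μs.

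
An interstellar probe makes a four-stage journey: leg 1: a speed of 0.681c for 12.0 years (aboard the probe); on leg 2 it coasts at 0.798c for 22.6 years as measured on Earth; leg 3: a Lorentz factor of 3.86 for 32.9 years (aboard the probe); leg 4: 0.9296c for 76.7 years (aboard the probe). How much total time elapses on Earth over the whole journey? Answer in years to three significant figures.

Δt = 374 years

Leg 1: γ = 1/√(1 − 0.681²) = 1/√0.5362 = 1.366; Δt_1 = 1.366 × 12.0 = 16.39 years.
Leg 2: 22.6 years is already measured on Earth.
Leg 3: γ = 3.86; Δt_3 = 3.860 × 32.9 = 127.0 years.
Leg 4: γ = 1/√(1 − 0.9296²) = 1/√0.1358 = 2.713; Δt_4 = 2.713 × 76.7 = 208.1 years.
Total: 16.39 + 22.60 + 127.0 + 208.1 years.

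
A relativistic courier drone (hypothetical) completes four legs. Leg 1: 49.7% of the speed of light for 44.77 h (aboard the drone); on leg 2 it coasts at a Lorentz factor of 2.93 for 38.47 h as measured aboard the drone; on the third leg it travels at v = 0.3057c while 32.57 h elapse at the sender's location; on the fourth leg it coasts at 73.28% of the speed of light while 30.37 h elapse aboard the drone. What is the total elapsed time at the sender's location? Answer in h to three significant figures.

Δt = 242 h

Leg 1: β = 0.497; γ = 1/√(1 − 0.497²) = 1/√0.7530 = 1.152; Δt_1 = 1.152 × 44.77 = 51.59 h.
Leg 2: γ = 2.93; Δt_2 = 2.930 × 38.47 = 112.7 h.
Leg 3: 32.57 h is already measured at the sender's location.
Leg 4: β = 0.7328; γ = 1/√(1 − 0.7328²) = 1/√0.4630 = 1.470; Δt_4 = 1.470 × 30.37 = 44.63 h.
Total: 51.59 + 112.7 + 32.57 + 44.63 h.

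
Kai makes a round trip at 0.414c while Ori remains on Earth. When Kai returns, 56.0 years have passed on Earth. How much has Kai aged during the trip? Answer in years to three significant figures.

τ = 51.0 years

γ = 1/√(1 − 0.414²) = 1/√0.8286 = 1.099
Kai's clock measures proper time along the trip: τ = Δt/γ = 56.0/1.099 years.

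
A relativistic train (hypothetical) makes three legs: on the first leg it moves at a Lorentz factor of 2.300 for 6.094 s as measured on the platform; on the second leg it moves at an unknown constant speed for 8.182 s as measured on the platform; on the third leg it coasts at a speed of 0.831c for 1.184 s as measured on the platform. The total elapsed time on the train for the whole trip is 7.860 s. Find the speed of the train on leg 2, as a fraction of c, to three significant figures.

Leg 1: γ = 2.300; τ_1 = 6.094/2.300 = 2.650 s.
Leg 2: speed unknown; τ_2 = 8.182/γ_2.
Leg 3: γ = 1/√(1 − 0.831²) = 1/√0.3094 = 1.798; τ_3 = 1.184/1.798 = 0.6586 s.
Total proper time: 2.650 + τ_2 + 0.6586 = 7.860, so τ_2 = 7.860 − 3.308 = 4.552 s.
γ_2 = 8.182/4.552 = 1.798; β = √(1 − 1/γ²) = √0.6905.

β = 0.831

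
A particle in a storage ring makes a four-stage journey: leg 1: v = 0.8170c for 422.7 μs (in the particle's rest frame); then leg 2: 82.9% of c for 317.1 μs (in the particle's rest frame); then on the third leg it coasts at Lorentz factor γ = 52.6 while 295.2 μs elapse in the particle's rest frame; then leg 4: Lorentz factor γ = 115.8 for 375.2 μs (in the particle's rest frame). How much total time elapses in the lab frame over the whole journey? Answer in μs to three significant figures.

Leg 1: γ = 1/√(1 − 0.8170²) = 1/√0.3325 = 1.734; Δt_1 = 1.734 × 422.7 = 733.0 μs.
Leg 2: β = 0.829; γ = 1/√(1 − 0.829²) = 1/√0.3128 = 1.788; Δt_2 = 1.788 × 317.1 = 567.0 μs.
Leg 3: γ = 52.6; Δt_3 = 52.60 × 295.2 = 1.553×10⁴ μs.
Leg 4: γ = 115.8; Δt_4 = 115.8 × 375.2 = 4.345×10⁴ μs.
Total: 733.0 + 567.0 + 1.553×10⁴ + 4.345×10⁴ μs.

Δt = 6.03×10⁴ μs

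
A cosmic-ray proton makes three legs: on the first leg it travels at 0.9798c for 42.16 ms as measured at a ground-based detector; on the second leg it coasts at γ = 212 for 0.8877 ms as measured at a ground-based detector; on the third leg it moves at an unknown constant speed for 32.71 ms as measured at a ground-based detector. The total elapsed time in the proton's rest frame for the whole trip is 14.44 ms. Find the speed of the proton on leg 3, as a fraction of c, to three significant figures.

β = 0.983

Leg 1: γ = 1/√(1 − 0.9798²) = 1/√0.03999 = 5.001; τ_1 = 42.16/5.001 = 8.431 ms.
Leg 2: γ = 212; τ_2 = 0.8877/212.0 = 0.004187 ms.
Leg 3: speed unknown; τ_3 = 32.71/γ_3.
Total proper time: 8.431 + 0.004187 + τ_3 = 14.44, so τ_3 = 14.44 − 8.435 = 6.005 ms.
γ_3 = 32.71/6.005 = 5.447; β = √(1 − 1/γ²) = √0.9663.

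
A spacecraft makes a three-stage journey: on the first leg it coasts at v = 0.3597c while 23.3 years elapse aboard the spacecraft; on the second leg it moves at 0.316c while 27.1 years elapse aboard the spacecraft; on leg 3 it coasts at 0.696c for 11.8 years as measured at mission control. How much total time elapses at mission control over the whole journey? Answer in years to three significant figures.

Leg 1: γ = 1/√(1 − 0.3597²) = 1/√0.8706 = 1.072; Δt_1 = 1.072 × 23.3 = 24.97 years.
Leg 2: γ = 1/√(1 − 0.316²) = 1/√0.9001 = 1.054; Δt_2 = 1.054 × 27.1 = 28.56 years.
Leg 3: 11.8 years is already measured at mission control.
Total: 24.97 + 28.56 + 11.80 years.

Δt = 65.3 years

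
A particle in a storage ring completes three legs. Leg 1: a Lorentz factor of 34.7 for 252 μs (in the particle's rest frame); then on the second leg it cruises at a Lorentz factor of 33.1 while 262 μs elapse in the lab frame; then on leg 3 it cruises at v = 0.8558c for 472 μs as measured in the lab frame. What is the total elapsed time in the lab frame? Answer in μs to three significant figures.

Δt = 9480 μs

Leg 1: γ = 34.7; Δt_1 = 34.70 × 252 = 8744 μs.
Leg 2: 262 μs is already measured in the lab frame.
Leg 3: 472 μs is already measured in the lab frame.
Total: 8744 + 262.0 + 472.0 μs.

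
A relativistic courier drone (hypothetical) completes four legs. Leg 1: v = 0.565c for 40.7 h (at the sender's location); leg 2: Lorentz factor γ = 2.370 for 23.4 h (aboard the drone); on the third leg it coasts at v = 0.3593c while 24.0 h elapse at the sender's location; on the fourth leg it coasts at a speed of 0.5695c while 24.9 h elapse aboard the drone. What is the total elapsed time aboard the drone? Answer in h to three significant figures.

τ = 104 h

Leg 1: γ = 1/√(1 − 0.565²) = 1/√0.6808 = 1.212; τ_1 = 40.7/1.212 = 33.58 h.
Leg 2: 23.4 h is already measured aboard the drone.
Leg 3: γ = 1/√(1 − 0.3593²) = 1/√0.8709 = 1.072; τ_3 = 24.0/1.072 = 22.40 h.
Leg 4: 24.9 h is already measured aboard the drone.
Total: 33.58 + 23.40 + 22.40 + 24.90 h.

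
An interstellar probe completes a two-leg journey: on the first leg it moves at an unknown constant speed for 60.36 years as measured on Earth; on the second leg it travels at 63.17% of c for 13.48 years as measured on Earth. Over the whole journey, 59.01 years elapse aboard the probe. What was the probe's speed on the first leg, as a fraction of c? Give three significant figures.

Leg 1: speed unknown; τ_1 = 60.36/γ_1.
Leg 2: β = 0.6317; γ = 1/√(1 − 0.6317²) = 1/√0.6010 = 1.290; τ_2 = 13.48/1.290 = 10.45 years.
Total proper time: τ_1 + 10.45 = 59.01, so τ_1 = 59.01 − 10.45 = 48.56 years.
γ_1 = 60.36/48.56 = 1.243; β = √(1 − 1/γ²) = √0.3528.

β = 0.594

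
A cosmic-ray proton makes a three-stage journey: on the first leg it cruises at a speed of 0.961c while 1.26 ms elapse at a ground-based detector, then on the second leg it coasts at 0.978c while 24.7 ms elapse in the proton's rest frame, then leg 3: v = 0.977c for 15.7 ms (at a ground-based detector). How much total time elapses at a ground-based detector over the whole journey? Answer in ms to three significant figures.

Δt = 135 ms

Leg 1: 1.26 ms is already measured at a ground-based detector.
Leg 2: γ = 1/√(1 − 0.978²) = 1/√0.04352 = 4.794; Δt_2 = 4.794 × 24.7 = 118.4 ms.
Leg 3: 15.7 ms is already measured at a ground-based detector.
Total: 1.260 + 118.4 + 15.70 ms.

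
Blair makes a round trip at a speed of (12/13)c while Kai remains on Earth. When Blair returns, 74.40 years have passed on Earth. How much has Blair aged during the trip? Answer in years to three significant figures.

τ = 28.6 years

γ = 1/√(1 − (12/13)²) = 13/5 = 2.600
Blair's clock measures proper time along the trip: τ = Δt/γ = 74.40/2.600 years.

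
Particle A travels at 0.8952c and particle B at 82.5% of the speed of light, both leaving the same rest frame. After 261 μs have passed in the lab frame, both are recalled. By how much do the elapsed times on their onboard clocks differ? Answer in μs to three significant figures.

|τ_A − τ_B| = 31.2 μs

A: γ = 1/√(1 − 0.8952²) = 1/√0.1986 = 2.244; τ_A = 261/2.244 = 116.3 μs.
B: β = 0.825; γ = 1/√(1 − 0.825²) = 1/√0.3194 = 1.769; τ_B = 261/1.769 = 147.5 μs.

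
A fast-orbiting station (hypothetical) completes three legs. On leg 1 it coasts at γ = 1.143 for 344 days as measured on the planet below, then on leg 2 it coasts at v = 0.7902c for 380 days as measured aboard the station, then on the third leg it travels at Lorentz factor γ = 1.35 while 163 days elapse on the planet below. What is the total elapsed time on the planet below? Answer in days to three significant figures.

Δt = 1130 days

Leg 1: 344 days is already measured on the planet below.
Leg 2: γ = 1/√(1 − 0.7902²) = 1/√0.3756 = 1.632; Δt_2 = 1.632 × 380 = 620.1 days.
Leg 3: 163 days is already measured on the planet below.
Total: 344.0 + 620.1 + 163.0 days.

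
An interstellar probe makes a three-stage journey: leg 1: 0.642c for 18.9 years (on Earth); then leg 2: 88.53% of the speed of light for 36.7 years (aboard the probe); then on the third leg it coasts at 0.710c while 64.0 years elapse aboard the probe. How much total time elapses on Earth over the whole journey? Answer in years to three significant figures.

Δt = 189 years

Leg 1: 18.9 years is already measured on Earth.
Leg 2: β = 0.8853; γ = 1/√(1 − 0.8853²) = 1/√0.2162 = 2.150; Δt_2 = 2.150 × 36.7 = 78.92 years.
Leg 3: γ = 1/√(1 − 0.710²) = 1/√0.4959 = 1.420; Δt_3 = 1.420 × 64.0 = 90.88 years.
Total: 18.90 + 78.92 + 90.88 years.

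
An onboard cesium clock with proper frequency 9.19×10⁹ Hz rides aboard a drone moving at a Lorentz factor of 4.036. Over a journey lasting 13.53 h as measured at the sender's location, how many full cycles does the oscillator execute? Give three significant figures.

γ = 4.036
The oscillator's own cycle count is N = f × τ where τ is the proper time aboard the drone. τ = Δt/γ = 13.53/4.036 = 3.352 h = 1.207×10⁴ s.
N = 9.19×10⁹ × 1.207×10⁴ = 1.109×10¹⁴.

N = 1.11×10¹⁴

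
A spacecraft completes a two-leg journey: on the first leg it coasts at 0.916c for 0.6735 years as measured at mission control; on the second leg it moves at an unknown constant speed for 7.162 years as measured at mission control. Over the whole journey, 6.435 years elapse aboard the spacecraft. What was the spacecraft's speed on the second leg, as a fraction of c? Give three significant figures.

β = 0.509

Leg 1: γ = 1/√(1 − 0.916²) = 1/√0.1609 = 2.493; τ_1 = 0.6735/2.493 = 0.2702 years.
Leg 2: speed unknown; τ_2 = 7.162/γ_2.
Total proper time: 0.2702 + τ_2 = 6.435, so τ_2 = 6.435 − 0.2702 = 6.165 years.
γ_2 = 7.162/6.165 = 1.162; β = √(1 − 1/γ²) = √0.2591.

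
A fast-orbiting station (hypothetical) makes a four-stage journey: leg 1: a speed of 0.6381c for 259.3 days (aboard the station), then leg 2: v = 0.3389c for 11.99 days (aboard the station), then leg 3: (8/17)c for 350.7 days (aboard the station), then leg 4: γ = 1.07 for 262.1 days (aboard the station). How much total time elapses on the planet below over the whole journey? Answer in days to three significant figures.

Δt = 1030 days

Leg 1: γ = 1/√(1 − 0.6381²) = 1/√0.5928 = 1.299; Δt_1 = 1.299 × 259.3 = 336.8 days.
Leg 2: γ = 1/√(1 − 0.3389²) = 1/√0.8851 = 1.063; Δt_2 = 1.063 × 11.99 = 12.74 days.
Leg 3: γ = 1/√(1 − (8/17)²) = 17/15 ≈ 1.133; Δt_3 = 1.133 × 350.7 = 397.5 days.
Leg 4: γ = 1.07; Δt_4 = 1.070 × 262.1 = 280.4 days.
Total: 336.8 + 12.74 + 397.5 + 280.4 days.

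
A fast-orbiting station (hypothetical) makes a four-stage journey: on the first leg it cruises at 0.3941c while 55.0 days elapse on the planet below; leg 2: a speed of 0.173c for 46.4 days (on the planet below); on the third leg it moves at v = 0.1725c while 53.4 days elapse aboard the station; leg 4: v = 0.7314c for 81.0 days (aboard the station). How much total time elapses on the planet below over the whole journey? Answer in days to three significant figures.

Leg 1: 55.0 days is already measured on the planet below.
Leg 2: 46.4 days is already measured on the planet below.
Leg 3: γ = 1/√(1 − 0.1725²) = 1/√0.9702 = 1.015; Δt_3 = 1.015 × 53.4 = 54.21 days.
Leg 4: γ = 1/√(1 − 0.7314²) = 1/√0.4651 = 1.466; Δt_4 = 1.466 × 81.0 = 118.8 days.
Total: 55.00 + 46.40 + 54.21 + 118.8 days.

Δt = 274 days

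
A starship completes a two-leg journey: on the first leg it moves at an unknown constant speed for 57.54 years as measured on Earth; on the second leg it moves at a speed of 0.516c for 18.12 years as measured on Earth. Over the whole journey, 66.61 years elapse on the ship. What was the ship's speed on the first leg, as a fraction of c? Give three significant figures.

Leg 1: speed unknown; τ_1 = 57.54/γ_1.
Leg 2: γ = 1/√(1 − 0.516²) = 1/√0.7337 = 1.167; τ_2 = 18.12/1.167 = 15.52 years.
Total proper time: τ_1 + 15.52 = 66.61, so τ_1 = 66.61 − 15.52 = 51.09 years.
γ_1 = 57.54/51.09 = 1.126; β = √(1 − 1/γ²) = √0.2117.

β = 0.460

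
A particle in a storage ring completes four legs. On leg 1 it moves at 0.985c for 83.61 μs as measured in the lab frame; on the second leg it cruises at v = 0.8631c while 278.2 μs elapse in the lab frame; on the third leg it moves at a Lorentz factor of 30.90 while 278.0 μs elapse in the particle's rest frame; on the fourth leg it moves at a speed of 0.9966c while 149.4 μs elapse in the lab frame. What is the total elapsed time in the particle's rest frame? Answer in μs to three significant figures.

τ = 445 μs

Leg 1: γ = 1/√(1 − 0.985²) = 1/√0.02977 = 5.795; τ_1 = 83.61/5.795 = 14.43 μs.
Leg 2: γ = 1/√(1 − 0.8631²) = 1/√0.2551 = 1.980; τ_2 = 278.2/1.980 = 140.5 μs.
Leg 3: 278.0 μs is already measured in the particle's rest frame.
Leg 4: γ = 1/√(1 − 0.9966²) = 1/√0.006788 = 12.14; τ_4 = 149.4/12.14 = 12.31 μs.
Total: 14.43 + 140.5 + 278.0 + 12.31 μs.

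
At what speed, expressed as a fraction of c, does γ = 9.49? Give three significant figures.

β = 0.994

β = √(1 − 1/γ²) = √(1 − 1/9.49²) = √(1 − 0.01110) = √0.9889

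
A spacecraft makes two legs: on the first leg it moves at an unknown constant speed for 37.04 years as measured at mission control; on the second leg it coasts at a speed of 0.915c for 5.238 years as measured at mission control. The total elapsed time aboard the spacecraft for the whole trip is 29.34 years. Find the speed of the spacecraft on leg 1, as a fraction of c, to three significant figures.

Leg 1: speed unknown; τ_1 = 37.04/γ_1.
Leg 2: γ = 1/√(1 − 0.915²) = 1/√0.1628 = 2.479; τ_2 = 5.238/2.479 = 2.113 years.
Total proper time: τ_1 + 2.113 = 29.34, so τ_1 = 29.34 − 2.113 = 27.23 years.
γ_1 = 37.04/27.23 = 1.360; β = √(1 − 1/γ²) = √0.4597.

β = 0.678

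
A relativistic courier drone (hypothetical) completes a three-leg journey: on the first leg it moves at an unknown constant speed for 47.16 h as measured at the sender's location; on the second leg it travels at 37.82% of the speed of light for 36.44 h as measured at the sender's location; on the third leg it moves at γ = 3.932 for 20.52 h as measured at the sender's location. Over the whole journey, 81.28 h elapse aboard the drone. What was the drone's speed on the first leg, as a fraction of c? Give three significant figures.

β = 0.441

Leg 1: speed unknown; τ_1 = 47.16/γ_1.
Leg 2: β = 0.3782; γ = 1/√(1 − 0.3782²) = 1/√0.8570 = 1.080; τ_2 = 36.44/1.080 = 33.73 h.
Leg 3: γ = 3.932; τ_3 = 20.52/3.932 = 5.219 h.
Total proper time: τ_1 + 33.73 + 5.219 = 81.28, so τ_1 = 81.28 − 38.95 = 42.33 h.
γ_1 = 47.16/42.33 = 1.114; β = √(1 − 1/γ²) = √0.1944.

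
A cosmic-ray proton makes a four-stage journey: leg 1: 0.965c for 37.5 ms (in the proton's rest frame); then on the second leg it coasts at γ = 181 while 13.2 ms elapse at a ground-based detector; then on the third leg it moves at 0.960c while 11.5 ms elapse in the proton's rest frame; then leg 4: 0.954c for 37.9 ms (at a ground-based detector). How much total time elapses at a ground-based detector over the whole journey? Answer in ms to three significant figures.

Δt = 235 ms

Leg 1: γ = 1/√(1 − 0.965²) = 1/√0.06878 = 3.813; Δt_1 = 3.813 × 37.5 = 143.0 ms.
Leg 2: 13.2 ms is already measured at a ground-based detector.
Leg 3: γ = 1/√(1 − 0.960²) = 25/7 ≈ 3.571; Δt_3 = 3.571 × 11.5 = 41.07 ms.
Leg 4: 37.9 ms is already measured at a ground-based detector.
Total: 143.0 + 13.20 + 41.07 + 37.90 ms.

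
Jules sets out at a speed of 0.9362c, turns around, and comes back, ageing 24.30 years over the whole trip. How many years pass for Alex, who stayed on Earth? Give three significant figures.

Δt = 69.1 years

γ = 1/√(1 − 0.9362²) = 1/√0.1235 = 2.845
Earth-frame duration is the dilated interval: Δt = γτ = 2.845 × 24.30 years.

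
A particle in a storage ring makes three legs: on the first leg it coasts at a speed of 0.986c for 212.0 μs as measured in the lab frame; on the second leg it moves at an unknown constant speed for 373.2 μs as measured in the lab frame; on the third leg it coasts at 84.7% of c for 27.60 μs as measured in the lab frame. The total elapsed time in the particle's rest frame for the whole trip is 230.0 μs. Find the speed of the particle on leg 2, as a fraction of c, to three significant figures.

Leg 1: γ = 1/√(1 − 0.986²) = 1/√0.02780 = 5.997; τ_1 = 212.0/5.997 = 35.35 μs.
Leg 2: speed unknown; τ_2 = 373.2/γ_2.
Leg 3: β = 0.847; γ = 1/√(1 − 0.847²) = 1/√0.2826 = 1.881; τ_3 = 27.60/1.881 = 14.67 μs.
Total proper time: 35.35 + τ_2 + 14.67 = 230.0, so τ_2 = 230.0 − 50.02 = 180.0 μs.
γ_2 = 373.2/180.0 = 2.074; β = √(1 − 1/γ²) = √0.7674.

β = 0.876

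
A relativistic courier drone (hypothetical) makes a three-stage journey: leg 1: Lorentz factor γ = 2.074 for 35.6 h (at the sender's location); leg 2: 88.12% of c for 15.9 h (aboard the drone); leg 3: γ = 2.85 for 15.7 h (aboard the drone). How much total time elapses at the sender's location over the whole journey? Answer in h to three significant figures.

Δt = 114 h

Leg 1: 35.6 h is already measured at the sender's location.
Leg 2: β = 0.8812; γ = 1/√(1 − 0.8812²) = 1/√0.2235 = 2.115; Δt_2 = 2.115 × 15.9 = 33.63 h.
Leg 3: γ = 2.85; Δt_3 = 2.850 × 15.7 = 44.75 h.
Total: 35.60 + 33.63 + 44.75 h.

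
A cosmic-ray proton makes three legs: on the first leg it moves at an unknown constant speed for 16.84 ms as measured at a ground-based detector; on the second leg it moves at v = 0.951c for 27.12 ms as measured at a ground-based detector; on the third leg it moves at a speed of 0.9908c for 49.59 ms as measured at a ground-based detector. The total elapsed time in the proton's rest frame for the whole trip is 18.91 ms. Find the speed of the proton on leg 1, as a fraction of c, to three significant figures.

Leg 1: speed unknown; τ_1 = 16.84/γ_1.
Leg 2: γ = 1/√(1 − 0.951²) = 1/√0.09560 = 3.234; τ_2 = 27.12/3.234 = 8.385 ms.
Leg 3: γ = 1/√(1 − 0.9908²) = 1/√0.01832 = 7.389; τ_3 = 49.59/7.389 = 6.711 ms.
Total proper time: τ_1 + 8.385 + 6.711 = 18.91, so τ_1 = 18.91 − 15.10 = 3.814 ms.
γ_1 = 16.84/3.814 = 4.416; β = √(1 − 1/γ²) = √0.9487.

β = 0.974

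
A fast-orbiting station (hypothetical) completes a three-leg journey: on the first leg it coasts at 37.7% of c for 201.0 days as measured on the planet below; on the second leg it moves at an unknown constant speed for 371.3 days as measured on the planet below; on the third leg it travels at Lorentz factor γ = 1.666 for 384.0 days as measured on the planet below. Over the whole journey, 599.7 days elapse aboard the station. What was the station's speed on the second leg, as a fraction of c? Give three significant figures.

β = 0.870

Leg 1: β = 0.377; γ = 1/√(1 − 0.377²) = 1/√0.8579 = 1.080; τ_1 = 201.0/1.080 = 186.2 days.
Leg 2: speed unknown; τ_2 = 371.3/γ_2.
Leg 3: γ = 1.666; τ_3 = 384.0/1.666 = 230.5 days.
Total proper time: 186.2 + τ_2 + 230.5 = 599.7, so τ_2 = 599.7 − 416.7 = 183.0 days.
γ_2 = 371.3/183.0 = 2.029; β = √(1 − 1/γ²) = √0.7570.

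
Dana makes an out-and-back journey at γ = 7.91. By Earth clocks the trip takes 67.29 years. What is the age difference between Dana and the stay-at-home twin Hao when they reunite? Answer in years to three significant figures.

Δt − τ = 58.8 years

γ = 7.91
Dana's elapsed proper time: τ = 67.29/7.910 = 8.507 years.
Age gap = Δt − τ = 67.29 − 8.507 years.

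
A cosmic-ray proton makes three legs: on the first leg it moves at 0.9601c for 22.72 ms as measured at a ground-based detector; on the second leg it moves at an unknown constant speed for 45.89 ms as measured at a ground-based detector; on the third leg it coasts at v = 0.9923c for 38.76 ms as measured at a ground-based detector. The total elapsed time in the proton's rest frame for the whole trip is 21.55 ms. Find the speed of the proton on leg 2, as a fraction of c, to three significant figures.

Leg 1: γ = 1/√(1 − 0.9601²) = 1/√0.07821 = 3.576; τ_1 = 22.72/3.576 = 6.354 ms.
Leg 2: speed unknown; τ_2 = 45.89/γ_2.
Leg 3: γ = 1/√(1 − 0.9923²) = 1/√0.01534 = 8.074; τ_3 = 38.76/8.074 = 4.801 ms.
Total proper time: 6.354 + τ_2 + 4.801 = 21.55, so τ_2 = 21.55 − 11.15 = 10.40 ms.
γ_2 = 45.89/10.40 = 4.414; β = √(1 − 1/γ²) = √0.9487.

β = 0.974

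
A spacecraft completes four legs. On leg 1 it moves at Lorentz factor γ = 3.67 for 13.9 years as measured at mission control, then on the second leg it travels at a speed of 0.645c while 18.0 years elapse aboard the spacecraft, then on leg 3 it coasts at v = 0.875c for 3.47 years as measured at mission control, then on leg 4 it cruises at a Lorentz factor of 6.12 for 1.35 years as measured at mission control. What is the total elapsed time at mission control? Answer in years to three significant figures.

Leg 1: 13.9 years is already measured at mission control.
Leg 2: γ = 1/√(1 − 0.645²) = 1/√0.5840 = 1.309; Δt_2 = 1.309 × 18.0 = 23.55 years.
Leg 3: 3.47 years is already measured at mission control.
Leg 4: 1.35 years is already measured at mission control.
Total: 13.90 + 23.55 + 3.470 + 1.350 years.

Δt = 42.3 years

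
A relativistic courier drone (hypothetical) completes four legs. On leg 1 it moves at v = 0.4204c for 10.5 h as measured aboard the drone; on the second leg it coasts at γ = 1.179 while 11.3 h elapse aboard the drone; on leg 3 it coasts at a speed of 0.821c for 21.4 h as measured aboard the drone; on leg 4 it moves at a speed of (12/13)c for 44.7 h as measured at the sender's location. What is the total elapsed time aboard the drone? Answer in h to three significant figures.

τ = 60.4 h

Leg 1: 10.5 h is already measured aboard the drone.
Leg 2: 11.3 h is already measured aboard the drone.
Leg 3: 21.4 h is already measured aboard the drone.
Leg 4: γ = 1/√(1 − (12/13)²) = 13/5 = 2.600; τ_4 = 44.7/2.600 = 17.19 h.
Total: 10.50 + 11.30 + 21.40 + 17.19 h.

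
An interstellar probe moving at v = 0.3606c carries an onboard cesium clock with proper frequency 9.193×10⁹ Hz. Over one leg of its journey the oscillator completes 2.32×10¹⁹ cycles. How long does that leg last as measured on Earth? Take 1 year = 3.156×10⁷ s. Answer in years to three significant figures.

γ = 1/√(1 − 0.3606²) = 1/√0.8700 = 1.072
Proper time for N cycles: τ = N/f = 2.32×10¹⁹/(9.193×10⁹) = 2.524×10⁹ s = 79.96 years.
Lab-frame duration Δt = γτ = 1.072 × 79.96 = 85.73 years.

Δt = 85.7 years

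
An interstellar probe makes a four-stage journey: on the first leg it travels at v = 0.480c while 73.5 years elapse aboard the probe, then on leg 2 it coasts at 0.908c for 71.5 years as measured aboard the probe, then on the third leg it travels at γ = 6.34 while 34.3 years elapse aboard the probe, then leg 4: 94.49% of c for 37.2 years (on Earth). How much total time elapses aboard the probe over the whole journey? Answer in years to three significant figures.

Leg 1: 73.5 years is already measured aboard the probe.
Leg 2: 71.5 years is already measured aboard the probe.
Leg 3: 34.3 years is already measured aboard the probe.
Leg 4: β = 0.9449; γ = 1/√(1 − 0.9449²) = 1/√0.1072 = 3.055; τ_4 = 37.2/3.055 = 12.18 years.
Total: 73.50 + 71.50 + 34.30 + 12.18 years.

τ = 191 years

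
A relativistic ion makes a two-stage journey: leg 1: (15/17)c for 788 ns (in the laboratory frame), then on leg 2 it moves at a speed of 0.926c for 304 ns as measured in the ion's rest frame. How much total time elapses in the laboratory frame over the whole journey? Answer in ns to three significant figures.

Δt = 1590 ns

Leg 1: 788 ns is already measured in the laboratory frame.
Leg 2: γ = 1/√(1 − 0.926²) = 1/√0.1425 = 2.649; Δt_2 = 2.649 × 304 = 805.2 ns.
Total: 788.0 + 805.2 ns.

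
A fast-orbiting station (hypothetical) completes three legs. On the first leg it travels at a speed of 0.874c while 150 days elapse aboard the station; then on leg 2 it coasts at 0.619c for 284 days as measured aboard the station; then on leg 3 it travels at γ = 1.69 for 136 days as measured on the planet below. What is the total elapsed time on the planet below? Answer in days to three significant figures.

Δt = 806 days

Leg 1: γ = 1/√(1 − 0.874²) = 1/√0.2361 = 2.058; Δt_1 = 2.058 × 150 = 308.7 days.
Leg 2: γ = 1/√(1 − 0.619²) = 1/√0.6168 = 1.273; Δt_2 = 1.273 × 284 = 361.6 days.
Leg 3: 136 days is already measured on the planet below.
Total: 308.7 + 361.6 + 136.0 days.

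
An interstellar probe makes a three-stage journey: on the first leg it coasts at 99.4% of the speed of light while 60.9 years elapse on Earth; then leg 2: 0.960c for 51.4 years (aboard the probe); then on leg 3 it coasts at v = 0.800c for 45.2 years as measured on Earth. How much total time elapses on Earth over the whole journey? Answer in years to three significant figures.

Δt = 290 years

Leg 1: 60.9 years is already measured on Earth.
Leg 2: γ = 1/√(1 − 0.960²) = 25/7 ≈ 3.571; Δt_2 = 3.571 × 51.4 = 183.6 years.
Leg 3: 45.2 years is already measured on Earth.
Total: 60.90 + 183.6 + 45.20 years.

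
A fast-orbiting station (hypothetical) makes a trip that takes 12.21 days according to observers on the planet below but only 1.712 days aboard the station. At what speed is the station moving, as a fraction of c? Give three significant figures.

β = 0.990

The proper time is measured aboard the station (both events occur at the station's location); Δt is measured on the planet below. γ = Δt/τ = 12.21/1.712 = 7.132.
β = √(1 − 1/γ²) = √(1 − 0.01966) = √0.9803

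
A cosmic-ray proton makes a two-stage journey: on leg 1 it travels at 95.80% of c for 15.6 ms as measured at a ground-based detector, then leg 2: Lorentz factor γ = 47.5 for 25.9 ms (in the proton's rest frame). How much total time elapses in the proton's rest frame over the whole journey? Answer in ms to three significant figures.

τ = 30.4 ms

Leg 1: β = 0.9580; γ = 1/√(1 − 0.9580²) = 1/√0.08224 = 3.487; τ_1 = 15.6/3.487 = 4.474 ms.
Leg 2: 25.9 ms is already measured in the proton's rest frame.
Total: 4.474 + 25.90 ms.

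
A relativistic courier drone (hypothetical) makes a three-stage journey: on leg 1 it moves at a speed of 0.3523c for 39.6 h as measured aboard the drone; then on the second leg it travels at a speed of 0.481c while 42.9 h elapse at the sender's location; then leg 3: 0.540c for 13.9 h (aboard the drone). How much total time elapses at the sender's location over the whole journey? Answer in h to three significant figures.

Leg 1: γ = 1/√(1 − 0.3523²) = 1/√0.8759 = 1.069; Δt_1 = 1.069 × 39.6 = 42.31 h.
Leg 2: 42.9 h is already measured at the sender's location.
Leg 3: γ = 1/√(1 − 0.540²) = 1/√0.7084 = 1.188; Δt_3 = 1.188 × 13.9 = 16.51 h.
Total: 42.31 + 42.90 + 16.51 h.

Δt = 102 h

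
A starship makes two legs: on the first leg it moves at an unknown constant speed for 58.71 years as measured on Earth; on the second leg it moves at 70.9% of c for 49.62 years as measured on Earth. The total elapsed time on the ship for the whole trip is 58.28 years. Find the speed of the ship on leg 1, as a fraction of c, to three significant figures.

β = 0.918

Leg 1: speed unknown; τ_1 = 58.71/γ_1.
Leg 2: β = 0.709; γ = 1/√(1 − 0.709²) = 1/√0.4973 = 1.418; τ_2 = 49.62/1.418 = 34.99 years.
Total proper time: τ_1 + 34.99 = 58.28, so τ_1 = 58.28 − 34.99 = 23.29 years.
γ_1 = 58.71/23.29 = 2.521; β = √(1 − 1/γ²) = √0.8427.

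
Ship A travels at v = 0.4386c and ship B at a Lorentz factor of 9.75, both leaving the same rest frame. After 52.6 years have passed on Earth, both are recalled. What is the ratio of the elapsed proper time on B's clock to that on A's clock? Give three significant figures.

A: γ = 1/√(1 − 0.4386²) = 1/√0.8076 = 1.113. B: γ = 9.75.
τ_A/τ_B = γ_B/γ_A = 9.750/1.113 = 8.762, so τ_B/τ_A = 0.1141.

τ_B/τ_A = 0.114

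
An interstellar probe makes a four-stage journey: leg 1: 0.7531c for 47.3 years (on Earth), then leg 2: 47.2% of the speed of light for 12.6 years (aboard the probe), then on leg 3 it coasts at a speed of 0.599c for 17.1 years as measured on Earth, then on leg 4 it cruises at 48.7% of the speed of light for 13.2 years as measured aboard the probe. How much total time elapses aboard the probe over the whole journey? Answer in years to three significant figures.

Leg 1: γ = 1/√(1 − 0.7531²) = 1/√0.4328 = 1.520; τ_1 = 47.3/1.520 = 31.12 years.
Leg 2: 12.6 years is already measured aboard the probe.
Leg 3: γ = 1/√(1 − 0.599²) = 1/√0.6412 = 1.249; τ_3 = 17.1/1.249 = 13.69 years.
Leg 4: 13.2 years is already measured aboard the probe.
Total: 31.12 + 12.60 + 13.69 + 13.20 years.

τ = 70.6 years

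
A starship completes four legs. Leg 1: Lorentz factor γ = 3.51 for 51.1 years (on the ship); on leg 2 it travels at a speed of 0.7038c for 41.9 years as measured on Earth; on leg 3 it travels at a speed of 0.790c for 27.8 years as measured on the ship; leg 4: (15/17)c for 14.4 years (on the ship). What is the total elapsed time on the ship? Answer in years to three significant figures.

τ = 123 years

Leg 1: 51.1 years is already measured on the ship.
Leg 2: γ = 1/√(1 − 0.7038²) = 1/√0.5047 = 1.408; τ_2 = 41.9/1.408 = 29.77 years.
Leg 3: 27.8 years is already measured on the ship.
Leg 4: 14.4 years is already measured on the ship.
Total: 51.10 + 29.77 + 27.80 + 14.40 years.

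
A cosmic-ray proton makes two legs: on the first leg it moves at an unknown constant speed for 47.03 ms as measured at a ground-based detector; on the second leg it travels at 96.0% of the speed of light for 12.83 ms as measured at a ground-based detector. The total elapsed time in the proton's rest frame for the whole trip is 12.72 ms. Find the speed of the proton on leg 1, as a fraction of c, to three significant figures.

Leg 1: speed unknown; τ_1 = 47.03/γ_1.
Leg 2: β = 0.960; γ = 1/√(1 − 0.960²) = 1/√0.07840 = 3.571; τ_2 = 12.83/3.571 = 3.592 ms.
Total proper time: τ_1 + 3.592 = 12.72, so τ_1 = 12.72 − 3.592 = 9.128 ms.
γ_1 = 47.03/9.128 = 5.153; β = √(1 − 1/γ²) = √0.9623.

β = 0.981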